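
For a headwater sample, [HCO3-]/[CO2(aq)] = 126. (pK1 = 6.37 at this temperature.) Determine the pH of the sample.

pH = 8.47

From K1 = [H⁺][HCO3-]/[CO2(aq)]:  pH = pK1 + log₁₀([HCO3-]/[CO2(aq)])
log₁₀(126) = +2.100
pH = 6.37 + (+2.100) = 8.47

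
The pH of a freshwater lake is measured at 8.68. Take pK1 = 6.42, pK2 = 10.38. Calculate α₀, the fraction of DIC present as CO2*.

α₀ = 0.00536

α₀ = 1 / (1 + K1/[H⁺] + K1K2/[H⁺]²) = 1 / (1 + 10^+2.26 + 10^+0.56)
   = 1 / (1 + 181.97 + 3.6308) = 1/186.60 = 0.005359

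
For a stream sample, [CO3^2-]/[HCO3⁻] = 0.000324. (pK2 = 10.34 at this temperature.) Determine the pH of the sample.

pH = 6.85

From K2 = [H⁺][CO3^2-]/[HCO3⁻]:  pH = pK2 + log₁₀([CO3^2-]/[HCO3⁻])
log₁₀(0.000324) = -3.489
pH = 10.34 + (-3.489) = 6.85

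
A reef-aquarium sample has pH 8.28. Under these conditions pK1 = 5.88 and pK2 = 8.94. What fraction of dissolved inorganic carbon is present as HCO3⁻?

α₁ = 1 / (1 + [H⁺]/K1 + K2/[H⁺]) = 1 / (1 + 10^-2.40 + 10^-0.66)
   = 1 / (1 + 0.0039811 + 0.21878) = 1/1.2228 = 0.8178

α₁ = 0.818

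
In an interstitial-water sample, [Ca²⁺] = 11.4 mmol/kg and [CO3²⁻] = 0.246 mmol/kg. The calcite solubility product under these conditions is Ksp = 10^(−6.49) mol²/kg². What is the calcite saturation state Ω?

Ω = 8.67

Ksp = 10^(−6.49) = 3.236×10^-7
Ω = [Ca²⁺][CO3²⁻]/Ksp = (11.4×10^-3)(0.246×10^-3) / 3.236×10^-7 = 8.67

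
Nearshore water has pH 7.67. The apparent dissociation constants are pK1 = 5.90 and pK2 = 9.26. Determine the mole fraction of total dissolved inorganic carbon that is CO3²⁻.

α₂ = 0.0247

α₂ = 1 / (1 + [H⁺]/K2 + [H⁺]²/(K1K2)) = 1 / (1 + 10^+1.59 + 10^-0.18)
   = 1 / (1 + 38.905 + 0.66069) = 1/40.565 = 0.02465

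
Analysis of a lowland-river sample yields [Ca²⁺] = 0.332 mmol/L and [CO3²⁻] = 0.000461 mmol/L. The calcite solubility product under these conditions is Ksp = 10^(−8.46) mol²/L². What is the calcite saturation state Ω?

Ksp = 10^(−8.46) = 3.467×10^-9
Ω = [Ca²⁺][CO3²⁻]/Ksp = (0.332×10^-3)(0.000461×10^-3) / 3.467×10^-9 = 0.0441

Ω = 0.0441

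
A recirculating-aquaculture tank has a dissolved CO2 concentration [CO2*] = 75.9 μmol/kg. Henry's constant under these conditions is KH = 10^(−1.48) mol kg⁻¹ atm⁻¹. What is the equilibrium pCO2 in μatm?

KH = 10^(−1.48) = 3.311×10^-2 mol kg⁻¹ atm⁻¹
pCO2 = [CO2*]/KH = 75.9×10^-6 / 3.311×10^-2 = 2.29×10^-3 atm = 2290 μatm

pCO2 = 2290 μatm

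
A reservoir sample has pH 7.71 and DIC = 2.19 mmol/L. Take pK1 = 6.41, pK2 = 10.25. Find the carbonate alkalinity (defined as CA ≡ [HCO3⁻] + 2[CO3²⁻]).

CA = [HCO3⁻] + 2[CO3²⁻] = (α₁ + 2α₂)·DIC
At pH 7.71: [H⁺]/K1 = 10^-1.30 = 0.050119, K2/[H⁺] = 10^-2.54 = 0.0028840
α₁ = 1/(1 + 0.050119 + 0.0028840) = 1/1.0530 = 0.9497; α₂ = α₁·K2/[H⁺] = 0.002739
α₁ + 2α₂ = 0.9551
CA = 0.9551 × 2.19 = 2.09 mmol/L

CA = 2.09 mmol/L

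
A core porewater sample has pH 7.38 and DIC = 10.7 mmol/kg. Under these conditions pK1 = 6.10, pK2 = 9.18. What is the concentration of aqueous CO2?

[CO2*] = 0.526 mmol/kg

α₀ = 1 / (1 + K1/[H⁺] + K1K2/[H⁺]²) = 1 / (1 + 10^+1.28 + 10^-0.52)
   = 1 / (1 + 19.055 + 0.30200) = 1/20.357 = 0.04912
[CO2*] = α₀ × DIC = 0.04912 × 10.7 = 0.526 mmol/kg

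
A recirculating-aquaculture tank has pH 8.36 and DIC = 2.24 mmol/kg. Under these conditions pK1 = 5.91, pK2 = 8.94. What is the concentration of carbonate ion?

α₂ = 1 / (1 + [H⁺]/K2 + [H⁺]²/(K1K2)) = 1 / (1 + 10^+0.58 + 10^-1.87)
   = 1 / (1 + 3.8019 + 0.013490) = 1/4.8154 = 0.2077
[CO3²⁻] = α₂ × DIC = 0.2077 × 2.24 = 0.465 mmol/kg

[CO3²⁻] = 0.465 mmol/kg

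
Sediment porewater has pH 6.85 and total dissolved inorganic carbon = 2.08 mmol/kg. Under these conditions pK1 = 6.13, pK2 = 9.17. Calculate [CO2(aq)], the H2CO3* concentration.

[CO2*] = 0.332 mmol/kg

α₀ = 1 / (1 + K1/[H⁺] + K1K2/[H⁺]²) = 1 / (1 + 10^+0.72 + 10^-1.60)
   = 1 / (1 + 5.2481 + 0.025119) = 1/6.2732 = 0.1594
[CO2*] = α₀ × DIC = 0.1594 × 2.08 = 0.332 mmol/kg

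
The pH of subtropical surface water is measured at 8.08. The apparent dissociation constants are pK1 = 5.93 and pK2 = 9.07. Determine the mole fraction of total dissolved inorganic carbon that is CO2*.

α₀ = 0.00638

α₀ = 1 / (1 + K1/[H⁺] + K1K2/[H⁺]²) = 1 / (1 + 10^+2.15 + 10^+1.16)
   = 1 / (1 + 141.25 + 14.454) = 1/156.71 = 0.006381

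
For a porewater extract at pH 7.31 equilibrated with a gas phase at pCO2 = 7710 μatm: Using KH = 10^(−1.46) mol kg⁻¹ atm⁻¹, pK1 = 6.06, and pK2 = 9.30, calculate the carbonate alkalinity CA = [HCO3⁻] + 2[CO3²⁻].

CA = 4.85 mmol/kg

[CO2*] = KH · pCO2 = 10^(−1.46) × 7710×10^-6 = 2.673×10^-4 mol/kg
α₀ = 1/(1 + K1/[H⁺] + K1K2/[H⁺]²) = 1/(1 + 10^+1.25 + 10^-0.74) = 0.05273
DIC = [CO2*]/α₀ = 2.673×10^-4 / 0.05273 = 5.070 mmol/kg
CA = (α₁ + 2α₂)·DIC = (0.9377 + 2×0.009595) × 5.070 = 4.85 mmol/kg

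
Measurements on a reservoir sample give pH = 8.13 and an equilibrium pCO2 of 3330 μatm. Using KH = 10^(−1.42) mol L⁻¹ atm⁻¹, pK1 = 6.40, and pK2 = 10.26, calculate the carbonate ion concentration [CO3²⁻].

[CO2*] = KH · pCO2 = 10^(−1.42) × 3330×10^-6 = 1.266×10^-4 mol/L
α₀ = 1/(1 + K1/[H⁺] + K1K2/[H⁺]²) = 1/(1 + 10^+1.73 + 10^-0.40) = 0.01815
DIC = [CO2*]/α₀ = 1.266×10^-4 / 0.01815 = 6.976 mmol/L
[CO3²⁻] = α₂·DIC; α₂ = 0.007225, so [CO3²⁻] = 0.007225 × 6.976 = 0.0504 mmol/L

[CO3²⁻] = 0.0504 mmol/L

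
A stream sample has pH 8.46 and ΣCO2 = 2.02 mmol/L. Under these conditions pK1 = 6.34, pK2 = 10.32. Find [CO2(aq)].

[CO2*] = 15.0 μmol/L

α₀ = 1 / (1 + K1/[H⁺] + K1K2/[H⁺]²) = 1 / (1 + 10^+2.12 + 10^+0.26)
   = 1 / (1 + 131.83 + 1.8197) = 1/134.65 = 0.007427
[CO2*] = α₀ × DIC = 0.007427 × 2.02 = 0.0150 mmol/L = 15.0 μmol/L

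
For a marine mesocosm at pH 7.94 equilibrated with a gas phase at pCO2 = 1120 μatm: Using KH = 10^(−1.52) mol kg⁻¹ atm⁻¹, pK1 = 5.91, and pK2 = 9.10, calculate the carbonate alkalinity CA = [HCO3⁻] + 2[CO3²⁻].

[CO2*] = KH · pCO2 = 10^(−1.52) × 1120×10^-6 = 3.382×10^-5 mol/kg
α₀ = 1/(1 + K1/[H⁺] + K1K2/[H⁺]²) = 1/(1 + 10^+2.03 + 10^+0.87) = 0.008653
DIC = [CO2*]/α₀ = 3.382×10^-5 / 0.008653 = 3.909 mmol/kg
CA = (α₁ + 2α₂)·DIC = (0.9272 + 2×0.06415) × 3.909 = 4.13 mmol/kg

CA = 4.13 mmol/kg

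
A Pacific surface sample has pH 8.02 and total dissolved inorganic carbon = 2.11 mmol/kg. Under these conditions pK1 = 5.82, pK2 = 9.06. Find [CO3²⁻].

α₂ = 1 / (1 + [H⁺]/K2 + [H⁺]²/(K1K2)) = 1 / (1 + 10^+1.04 + 10^-1.16)
   = 1 / (1 + 10.965 + 0.069183) = 1/12.034 = 0.08310
[CO3²⁻] = α₂ × DIC = 0.08310 × 2.11 = 0.175 mmol/kg

[CO3²⁻] = 0.175 mmol/kg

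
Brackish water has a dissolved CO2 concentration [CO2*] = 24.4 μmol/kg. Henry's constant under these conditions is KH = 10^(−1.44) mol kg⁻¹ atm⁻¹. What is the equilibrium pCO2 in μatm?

KH = 10^(−1.44) = 3.631×10^-2 mol kg⁻¹ atm⁻¹
pCO2 = [CO2*]/KH = 24.4×10^-6 / 3.631×10^-2 = 6.72×10^-4 atm = 672 μatm

pCO2 = 672 μatm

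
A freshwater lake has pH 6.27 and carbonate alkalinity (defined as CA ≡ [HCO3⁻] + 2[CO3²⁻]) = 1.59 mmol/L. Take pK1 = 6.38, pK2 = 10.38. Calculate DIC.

DIC = 3.64 mmol/L

CA = [HCO3⁻] + 2[CO3²⁻] = (α₁ + 2α₂)·DIC
At pH 6.27: [H⁺]/K1 = 10^0.11 = 1.2882, K2/[H⁺] = 10^-4.11 = 7.7625×10^-5
α₁ = 1/(1 + 1.2882 + 7.7625×10^-5) = 1/2.2883 = 0.4370; α₂ = α₁·K2/[H⁺] = 3.392×10^-5
α₁ + 2α₂ = 0.4371
DIC = CA / (α₁ + 2α₂) = 1.59 / 0.4371 = 3.64 mmol/L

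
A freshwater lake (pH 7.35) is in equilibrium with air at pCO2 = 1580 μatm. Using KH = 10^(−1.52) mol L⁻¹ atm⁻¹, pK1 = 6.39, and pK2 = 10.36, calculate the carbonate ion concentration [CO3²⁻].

[CO3²⁻] = 0.425 μmol/L

[CO2*] = KH · pCO2 = 10^(−1.52) × 1580×10^-6 = 4.772×10^-5 mol/L
α₀ = 1/(1 + K1/[H⁺] + K1K2/[H⁺]²) = 1/(1 + 10^+0.96 + 10^-2.05) = 0.09873
DIC = [CO2*]/α₀ = 4.772×10^-5 / 0.09873 = 0.4833 mmol/L
[CO3²⁻] = α₂·DIC; α₂ = 0.0008799, so [CO3²⁻] = 0.0008799 × 0.4833 = 0.000425 mmol/L = 0.425 μmol/L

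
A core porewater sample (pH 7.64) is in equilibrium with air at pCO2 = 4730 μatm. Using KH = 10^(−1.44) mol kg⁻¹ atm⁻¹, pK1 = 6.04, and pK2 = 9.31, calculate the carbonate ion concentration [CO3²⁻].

[CO2*] = KH · pCO2 = 10^(−1.44) × 4730×10^-6 = 1.717×10^-4 mol/kg
α₀ = 1/(1 + K1/[H⁺] + K1K2/[H⁺]²) = 1/(1 + 10^+1.60 + 10^-0.07) = 0.02400
DIC = [CO2*]/α₀ = 1.717×10^-4 / 0.02400 = 7.155 mmol/kg
[CO3²⁻] = α₂·DIC; α₂ = 0.02043, so [CO3²⁻] = 0.02043 × 7.155 = 0.146 mmol/kg

[CO3²⁻] = 0.146 mmol/kg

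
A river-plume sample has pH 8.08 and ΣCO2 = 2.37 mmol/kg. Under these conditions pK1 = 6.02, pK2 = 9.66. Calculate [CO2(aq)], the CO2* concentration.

α₀ = 1 / (1 + K1/[H⁺] + K1K2/[H⁺]²) = 1 / (1 + 10^+2.06 + 10^+0.48)
   = 1 / (1 + 114.82 + 3.0200) = 1/118.84 = 0.008415
[CO2*] = α₀ × DIC = 0.008415 × 2.37 = 0.0199 mmol/kg = 19.9 μmol/kg

[CO2*] = 19.9 μmol/kg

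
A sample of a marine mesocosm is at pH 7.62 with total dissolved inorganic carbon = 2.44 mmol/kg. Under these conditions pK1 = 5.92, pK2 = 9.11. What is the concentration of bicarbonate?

[HCO3⁻] = 2.32 mmol/kg

α₁ = 1 / (1 + [H⁺]/K1 + K2/[H⁺]) = 1 / (1 + 10^-1.70 + 10^-1.49)
   = 1 / (1 + 0.019953 + 0.032359) = 1/1.0523 = 0.9503
[HCO3⁻] = α₁ × DIC = 0.9503 × 2.44 = 2.32 mmol/kg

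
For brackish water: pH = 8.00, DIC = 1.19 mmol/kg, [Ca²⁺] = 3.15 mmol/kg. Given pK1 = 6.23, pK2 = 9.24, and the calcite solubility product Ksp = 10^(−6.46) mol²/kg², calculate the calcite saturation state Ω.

Ω = 0.579

α₂ = 1 / (1 + [H⁺]/K2 + [H⁺]²/(K1K2)) = 1 / (1 + 10^+1.24 + 10^-0.53)
   = 1 / (1 + 17.378 + 0.29512) = 1/18.673 = 0.05355
[CO3²⁻] = α₂ × DIC = 0.05355 × 1.19 = 0.06373 mmol/kg
Ksp = 10^(−6.46) = 3.467×10^-7
Ω = [Ca²⁺][CO3²⁻]/Ksp = (3.15×10^-3)(6.373×10^-5) / 3.467×10^-7 = 0.579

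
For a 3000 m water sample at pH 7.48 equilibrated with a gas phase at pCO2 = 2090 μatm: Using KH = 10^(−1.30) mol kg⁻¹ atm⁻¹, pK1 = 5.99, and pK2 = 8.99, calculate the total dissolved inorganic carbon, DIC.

DIC = 3.44 mmol/kg

[CO2*] = KH · pCO2 = 10^(−1.30) × 2090×10^-6 = 1.047×10^-4 mol/kg
α₀ = 1/(1 + K1/[H⁺] + K1K2/[H⁺]²) = 1/(1 + 10^+1.49 + 10^-0.02) = 0.03043
DIC = [CO2*]/α₀ = 1.047×10^-4 / 0.03043 = 3.44 mmol/kg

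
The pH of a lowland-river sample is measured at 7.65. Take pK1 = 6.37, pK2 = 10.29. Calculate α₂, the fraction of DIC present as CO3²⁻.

α₂ = 1 / (1 + [H⁺]/K2 + [H⁺]²/(K1K2)) = 1 / (1 + 10^+2.64 + 10^+1.36)
   = 1 / (1 + 436.52 + 22.909) = 1/460.42 = 0.002172

α₂ = 0.00217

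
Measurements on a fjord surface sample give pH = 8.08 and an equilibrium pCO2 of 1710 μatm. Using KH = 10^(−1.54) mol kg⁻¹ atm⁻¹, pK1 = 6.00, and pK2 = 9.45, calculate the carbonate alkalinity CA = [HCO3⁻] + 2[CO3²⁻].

CA = 6.44 mmol/kg

[CO2*] = KH · pCO2 = 10^(−1.54) × 1710×10^-6 = 4.932×10^-5 mol/kg
α₀ = 1/(1 + K1/[H⁺] + K1K2/[H⁺]²) = 1/(1 + 10^+2.08 + 10^+0.71) = 0.007914
DIC = [CO2*]/α₀ = 4.932×10^-5 / 0.007914 = 6.231 mmol/kg
CA = (α₁ + 2α₂)·DIC = (0.9515 + 2×0.04059) × 6.231 = 6.44 mmol/kg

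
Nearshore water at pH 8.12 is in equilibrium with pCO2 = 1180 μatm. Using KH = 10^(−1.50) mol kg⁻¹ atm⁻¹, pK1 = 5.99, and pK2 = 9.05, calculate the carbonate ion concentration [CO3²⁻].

[CO2*] = KH · pCO2 = 10^(−1.50) × 1180×10^-6 = 3.731×10^-5 mol/kg
α₀ = 1/(1 + K1/[H⁺] + K1K2/[H⁺]²) = 1/(1 + 10^+2.13 + 10^+1.20) = 0.006590
DIC = [CO2*]/α₀ = 3.731×10^-5 / 0.006590 = 5.662 mmol/kg
[CO3²⁻] = α₂·DIC; α₂ = 0.1044, so [CO3²⁻] = 0.1044 × 5.662 = 0.591 mmol/kg

[CO3²⁻] = 0.591 mmol/kg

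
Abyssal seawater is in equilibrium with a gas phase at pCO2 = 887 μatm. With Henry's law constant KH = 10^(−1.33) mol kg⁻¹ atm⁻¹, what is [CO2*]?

KH = 10^(−1.33) = 4.677×10^-2 mol kg⁻¹ atm⁻¹
[CO2*] = KH · pCO2 = 4.677×10^-2 × 887×10^-6 atm = 4.15×10^-5 mol/kg

[CO2*] = 41.5 μmol/kg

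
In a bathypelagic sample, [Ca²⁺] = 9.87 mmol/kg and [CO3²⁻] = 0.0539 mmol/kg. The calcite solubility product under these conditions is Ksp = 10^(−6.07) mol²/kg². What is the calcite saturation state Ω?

Ω = 0.625

Ksp = 10^(−6.07) = 8.511×10^-7
Ω = [Ca²⁺][CO3²⁻]/Ksp = (9.87×10^-3)(0.0539×10^-3) / 8.511×10^-7 = 0.625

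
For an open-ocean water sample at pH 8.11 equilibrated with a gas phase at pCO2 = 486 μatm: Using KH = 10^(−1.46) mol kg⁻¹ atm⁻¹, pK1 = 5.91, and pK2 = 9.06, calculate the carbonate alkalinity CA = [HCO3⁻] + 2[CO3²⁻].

[CO2*] = KH · pCO2 = 10^(−1.46) × 486×10^-6 = 1.685×10^-5 mol/kg
α₀ = 1/(1 + K1/[H⁺] + K1K2/[H⁺]²) = 1/(1 + 10^+2.20 + 10^+1.25) = 0.005641
DIC = [CO2*]/α₀ = 1.685×10^-5 / 0.005641 = 2.987 mmol/kg
CA = (α₁ + 2α₂)·DIC = (0.8940 + 2×0.1003) × 2.987 = 3.27 mmol/kg

CA = 3.27 mmol/kg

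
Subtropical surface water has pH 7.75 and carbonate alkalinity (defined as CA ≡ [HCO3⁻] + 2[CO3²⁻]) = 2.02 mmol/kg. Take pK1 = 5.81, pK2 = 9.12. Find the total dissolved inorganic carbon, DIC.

DIC = 1.96 mmol/kg

CA = [HCO3⁻] + 2[CO3²⁻] = (α₁ + 2α₂)·DIC
At pH 7.75: [H⁺]/K1 = 10^-1.94 = 0.011482, K2/[H⁺] = 10^-1.37 = 0.042658
α₁ = 1/(1 + 0.011482 + 0.042658) = 1/1.0541 = 0.9486; α₂ = α₁·K2/[H⁺] = 0.04047
α₁ + 2α₂ = 1.0296
DIC = CA / (α₁ + 2α₂) = 2.02 / 1.0296 = 1.96 mmol/kg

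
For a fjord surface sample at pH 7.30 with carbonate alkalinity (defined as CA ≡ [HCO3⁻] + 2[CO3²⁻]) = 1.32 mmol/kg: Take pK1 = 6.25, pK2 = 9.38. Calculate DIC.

CA = [HCO3⁻] + 2[CO3²⁻] = (α₁ + 2α₂)·DIC
At pH 7.30: [H⁺]/K1 = 10^-1.05 = 0.089125, K2/[H⁺] = 10^-2.08 = 0.0083176
α₁ = 1/(1 + 0.089125 + 0.0083176) = 1/1.0974 = 0.9112; α₂ = α₁·K2/[H⁺] = 0.007579
α₁ + 2α₂ = 0.9264
DIC = CA / (α₁ + 2α₂) = 1.32 / 0.9264 = 1.42 mmol/kg

DIC = 1.42 mmol/kg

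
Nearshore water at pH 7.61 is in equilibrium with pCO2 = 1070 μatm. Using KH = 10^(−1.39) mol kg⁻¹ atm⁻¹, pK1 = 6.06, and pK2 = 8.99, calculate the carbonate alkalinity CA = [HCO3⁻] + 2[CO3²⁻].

CA = 1.68 mmol/kg

[CO2*] = KH · pCO2 = 10^(−1.39) × 1070×10^-6 = 4.359×10^-5 mol/kg
α₀ = 1/(1 + K1/[H⁺] + K1K2/[H⁺]²) = 1/(1 + 10^+1.55 + 10^+0.17) = 0.02634
DIC = [CO2*]/α₀ = 4.359×10^-5 / 0.02634 = 1.655 mmol/kg
CA = (α₁ + 2α₂)·DIC = (0.9347 + 2×0.03896) × 1.655 = 1.68 mmol/kg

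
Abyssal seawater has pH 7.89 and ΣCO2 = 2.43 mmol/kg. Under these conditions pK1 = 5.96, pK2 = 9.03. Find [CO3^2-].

[CO3²⁻] = 0.162 mmol/kg

α₂ = 1 / (1 + [H⁺]/K2 + [H⁺]²/(K1K2)) = 1 / (1 + 10^+1.14 + 10^-0.79)
   = 1 / (1 + 13.804 + 0.16218) = 1/14.966 = 0.06682
[CO3²⁻] = α₂ × DIC = 0.06682 × 2.43 = 0.162 mmol/kg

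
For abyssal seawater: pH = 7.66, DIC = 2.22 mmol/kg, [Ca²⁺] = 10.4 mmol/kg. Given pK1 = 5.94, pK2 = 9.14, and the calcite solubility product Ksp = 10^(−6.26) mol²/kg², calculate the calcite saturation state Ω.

α₂ = 1 / (1 + [H⁺]/K2 + [H⁺]²/(K1K2)) = 1 / (1 + 10^+1.48 + 10^-0.24)
   = 1 / (1 + 30.200 + 0.57544) = 1/31.775 = 0.03147
[CO3²⁻] = α₂ × DIC = 0.03147 × 2.22 = 0.06987 mmol/kg
Ksp = 10^(−6.26) = 5.495×10^-7
Ω = [Ca²⁺][CO3²⁻]/Ksp = (10.4×10^-3)(6.987×10^-5) / 5.495×10^-7 = 1.32

Ω = 1.32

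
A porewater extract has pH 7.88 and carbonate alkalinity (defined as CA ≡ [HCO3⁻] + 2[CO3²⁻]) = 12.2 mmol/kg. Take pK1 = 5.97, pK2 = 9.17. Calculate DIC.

CA = [HCO3⁻] + 2[CO3²⁻] = (α₁ + 2α₂)·DIC
At pH 7.88: [H⁺]/K1 = 10^-1.91 = 0.012303, K2/[H⁺] = 10^-1.29 = 0.051286
α₁ = 1/(1 + 0.012303 + 0.051286) = 1/1.0636 = 0.9402; α₂ = α₁·K2/[H⁺] = 0.04822
α₁ + 2α₂ = 1.0367
DIC = CA / (α₁ + 2α₂) = 12.2 / 1.0367 = 11.8 mmol/kg

DIC = 11.8 mmol/kg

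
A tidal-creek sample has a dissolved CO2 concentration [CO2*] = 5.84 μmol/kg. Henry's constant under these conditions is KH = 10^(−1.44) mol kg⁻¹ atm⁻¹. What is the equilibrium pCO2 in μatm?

KH = 10^(−1.44) = 3.631×10^-2 mol kg⁻¹ atm⁻¹
pCO2 = [CO2*]/KH = 5.84×10^-6 / 3.631×10^-2 = 1.61×10^-4 atm = 161 μatm

pCO2 = 161 μatm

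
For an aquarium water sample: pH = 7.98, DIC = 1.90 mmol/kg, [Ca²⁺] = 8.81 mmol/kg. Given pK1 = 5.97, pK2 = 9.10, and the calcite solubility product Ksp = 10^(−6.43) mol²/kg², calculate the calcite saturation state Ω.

α₂ = 1 / (1 + [H⁺]/K2 + [H⁺]²/(K1K2)) = 1 / (1 + 10^+1.12 + 10^-0.89)
   = 1 / (1 + 13.183 + 0.12882) = 1/14.311 = 0.06987
[CO3²⁻] = α₂ × DIC = 0.06987 × 1.90 = 0.1328 mmol/kg
Ksp = 10^(−6.43) = 3.715×10^-7
Ω = [Ca²⁺][CO3²⁻]/Ksp = (8.81×10^-3)(1.328×10^-4) / 3.715×10^-7 = 3.15

Ω = 3.15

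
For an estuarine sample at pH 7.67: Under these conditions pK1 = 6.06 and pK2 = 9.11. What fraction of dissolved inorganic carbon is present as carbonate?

α₂ = 1 / (1 + [H⁺]/K2 + [H⁺]²/(K1K2)) = 1 / (1 + 10^+1.44 + 10^-0.17)
   = 1 / (1 + 27.542 + 0.67608) = 1/29.218 = 0.03423

α₂ = 0.0342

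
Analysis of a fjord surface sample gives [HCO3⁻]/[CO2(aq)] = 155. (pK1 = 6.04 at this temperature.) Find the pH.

pH = 8.23

From K1 = [H⁺][HCO3⁻]/[CO2(aq)]:  pH = pK1 + log₁₀([HCO3⁻]/[CO2(aq)])
log₁₀(155) = +2.190
pH = 6.04 + (+2.190) = 8.23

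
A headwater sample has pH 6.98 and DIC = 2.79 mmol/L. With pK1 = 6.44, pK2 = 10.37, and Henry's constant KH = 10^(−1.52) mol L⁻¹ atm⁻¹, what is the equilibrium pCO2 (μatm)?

α₀ = 1 / (1 + K1/[H⁺] + K1K2/[H⁺]²) = 1 / (1 + 10^+0.54 + 10^-2.85)
   = 1 / (1 + 3.4674 + 0.0014125) = 1/4.4688 = 0.2238
[CO2*] = α₀ × DIC = 0.2238 × 2.79 = 0.6243 mmol/L
pCO2 = [CO2*]/KH = 6.243×10^-4 / 3.020×10^-2 = 2.07×10^4 μatm

pCO2 = 2.07×10^4 μatm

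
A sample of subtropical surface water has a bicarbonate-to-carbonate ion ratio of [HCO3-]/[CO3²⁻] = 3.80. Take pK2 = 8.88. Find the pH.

pH = 8.30

From K2 = [H⁺][CO3²⁻]/[HCO3-]:  pH = pK2 − log₁₀([HCO3-]/[CO3²⁻])
log₁₀(3.80) = +0.580
pH = 8.88 − (+0.580) = 8.30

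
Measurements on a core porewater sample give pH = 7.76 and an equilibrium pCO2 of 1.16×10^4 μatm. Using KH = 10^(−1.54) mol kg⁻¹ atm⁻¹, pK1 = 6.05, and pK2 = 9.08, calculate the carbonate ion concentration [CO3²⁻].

[CO2*] = KH · pCO2 = 10^(−1.54) × 1.16×10^4×10^-6 = 3.345×10^-4 mol/kg
α₀ = 1/(1 + K1/[H⁺] + K1K2/[H⁺]²) = 1/(1 + 10^+1.71 + 10^+0.39) = 0.01827
DIC = [CO2*]/α₀ = 3.345×10^-4 / 0.01827 = 18.31 mmol/kg
[CO3²⁻] = α₂·DIC; α₂ = 0.04484, so [CO3²⁻] = 0.04484 × 18.31 = 0.821 mmol/kg

[CO3²⁻] = 0.821 mmol/kg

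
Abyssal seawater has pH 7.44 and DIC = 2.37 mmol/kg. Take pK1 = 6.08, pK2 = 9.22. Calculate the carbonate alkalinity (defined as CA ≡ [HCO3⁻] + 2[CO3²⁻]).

CA = [HCO3⁻] + 2[CO3²⁻] = (α₁ + 2α₂)·DIC
At pH 7.44: [H⁺]/K1 = 10^-1.36 = 0.043652, K2/[H⁺] = 10^-1.78 = 0.016596
α₁ = 1/(1 + 0.043652 + 0.016596) = 1/1.0602 = 0.9432; α₂ = α₁·K2/[H⁺] = 0.01565
α₁ + 2α₂ = 0.9745
CA = 0.9745 × 2.37 = 2.31 mmol/kg

CA = 2.31 mmol/kg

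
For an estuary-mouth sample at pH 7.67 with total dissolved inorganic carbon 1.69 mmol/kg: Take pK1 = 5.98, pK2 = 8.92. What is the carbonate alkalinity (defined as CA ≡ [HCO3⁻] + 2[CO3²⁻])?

CA = 1.75 mmol/kg

CA = [HCO3⁻] + 2[CO3²⁻] = (α₁ + 2α₂)·DIC
At pH 7.67: [H⁺]/K1 = 10^-1.69 = 0.020417, K2/[H⁺] = 10^-1.25 = 0.056234
α₁ = 1/(1 + 0.020417 + 0.056234) = 1/1.0767 = 0.9288; α₂ = α₁·K2/[H⁺] = 0.05223
α₁ + 2α₂ = 1.0333
CA = 1.0333 × 1.69 = 1.75 mmol/kg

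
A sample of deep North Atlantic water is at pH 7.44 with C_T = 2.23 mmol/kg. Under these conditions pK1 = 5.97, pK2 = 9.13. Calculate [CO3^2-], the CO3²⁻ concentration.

[CO3²⁻] = 0.0432 mmol/kg

α₂ = 1 / (1 + [H⁺]/K2 + [H⁺]²/(K1K2)) = 1 / (1 + 10^+1.69 + 10^+0.22)
   = 1 / (1 + 48.978 + 1.6596) = 1/51.637 = 0.01937
[CO3²⁻] = α₂ × DIC = 0.01937 × 2.23 = 0.0432 mmol/kg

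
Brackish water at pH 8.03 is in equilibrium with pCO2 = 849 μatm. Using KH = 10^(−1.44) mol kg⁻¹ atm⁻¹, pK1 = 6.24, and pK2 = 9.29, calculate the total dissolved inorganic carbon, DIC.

DIC = 2.04 mmol/kg

[CO2*] = KH · pCO2 = 10^(−1.44) × 849×10^-6 = 3.083×10^-5 mol/kg
α₀ = 1/(1 + K1/[H⁺] + K1K2/[H⁺]²) = 1/(1 + 10^+1.79 + 10^+0.53) = 0.01514
DIC = [CO2*]/α₀ = 3.083×10^-5 / 0.01514 = 2.04 mmol/kg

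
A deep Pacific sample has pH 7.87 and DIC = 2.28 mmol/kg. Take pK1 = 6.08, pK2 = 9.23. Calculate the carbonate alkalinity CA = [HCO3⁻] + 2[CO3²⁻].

CA = 2.34 mmol/kg

CA = [HCO3⁻] + 2[CO3²⁻] = (α₁ + 2α₂)·DIC
At pH 7.87: [H⁺]/K1 = 10^-1.79 = 0.016218, K2/[H⁺] = 10^-1.36 = 0.043652
α₁ = 1/(1 + 0.016218 + 0.043652) = 1/1.0599 = 0.9435; α₂ = α₁·K2/[H⁺] = 0.04119
α₁ + 2α₂ = 1.0259
CA = 1.0259 × 2.28 = 2.34 mmol/kg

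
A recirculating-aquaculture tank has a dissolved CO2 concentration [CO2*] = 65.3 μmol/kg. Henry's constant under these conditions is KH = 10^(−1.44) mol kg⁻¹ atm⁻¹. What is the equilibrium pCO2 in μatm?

KH = 10^(−1.44) = 3.631×10^-2 mol kg⁻¹ atm⁻¹
pCO2 = [CO2*]/KH = 65.3×10^-6 / 3.631×10^-2 = 1.80×10^-3 atm = 1800 μatm

pCO2 = 1800 μatm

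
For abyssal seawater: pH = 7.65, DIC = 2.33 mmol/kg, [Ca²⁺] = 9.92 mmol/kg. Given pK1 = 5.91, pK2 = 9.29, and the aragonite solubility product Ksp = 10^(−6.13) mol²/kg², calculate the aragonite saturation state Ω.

Ω = 0.686

α₂ = 1 / (1 + [H⁺]/K2 + [H⁺]²/(K1K2)) = 1 / (1 + 10^+1.64 + 10^-0.10)
   = 1 / (1 + 43.652 + 0.79433) = 1/45.446 = 0.02200
[CO3²⁻] = α₂ × DIC = 0.02200 × 2.33 = 0.05127 mmol/kg
Ksp = 10^(−6.13) = 7.413×10^-7
Ω = [Ca²⁺][CO3²⁻]/Ksp = (9.92×10^-3)(5.127×10^-5) / 7.413×10^-7 = 0.686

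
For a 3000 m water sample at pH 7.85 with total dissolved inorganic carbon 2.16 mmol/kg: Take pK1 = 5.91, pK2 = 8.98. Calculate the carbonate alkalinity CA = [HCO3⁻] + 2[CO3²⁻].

CA = 2.28 mmol/kg

CA = [HCO3⁻] + 2[CO3²⁻] = (α₁ + 2α₂)·DIC
At pH 7.85: [H⁺]/K1 = 10^-1.94 = 0.011482, K2/[H⁺] = 10^-1.13 = 0.074131
α₁ = 1/(1 + 0.011482 + 0.074131) = 1/1.0856 = 0.9211; α₂ = α₁·K2/[H⁺] = 0.06828
α₁ + 2α₂ = 1.0577
CA = 1.0577 × 2.16 = 2.28 mmol/kg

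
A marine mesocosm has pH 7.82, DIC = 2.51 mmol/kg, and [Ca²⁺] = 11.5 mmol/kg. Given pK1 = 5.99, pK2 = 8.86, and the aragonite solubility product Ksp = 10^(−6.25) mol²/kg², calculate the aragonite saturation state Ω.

α₂ = 1 / (1 + [H⁺]/K2 + [H⁺]²/(K1K2)) = 1 / (1 + 10^+1.04 + 10^-0.79)
   = 1 / (1 + 10.965 + 0.16218) = 1/12.127 = 0.08246
[CO3²⁻] = α₂ × DIC = 0.08246 × 2.51 = 0.2070 mmol/kg
Ksp = 10^(−6.25) = 5.623×10^-7
Ω = [Ca²⁺][CO3²⁻]/Ksp = (11.5×10^-3)(2.070×10^-4) / 5.623×10^-7 = 4.23

Ω = 4.23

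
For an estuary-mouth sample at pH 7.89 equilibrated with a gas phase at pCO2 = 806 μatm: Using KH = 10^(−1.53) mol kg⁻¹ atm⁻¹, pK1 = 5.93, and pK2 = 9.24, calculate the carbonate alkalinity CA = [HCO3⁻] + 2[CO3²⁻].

CA = 2.36 mmol/kg

[CO2*] = KH · pCO2 = 10^(−1.53) × 806×10^-6 = 2.379×10^-5 mol/kg
α₀ = 1/(1 + K1/[H⁺] + K1K2/[H⁺]²) = 1/(1 + 10^+1.96 + 10^+0.61) = 0.01039
DIC = [CO2*]/α₀ = 2.379×10^-5 / 0.01039 = 2.290 mmol/kg
CA = (α₁ + 2α₂)·DIC = (0.9473 + 2×0.04231) × 2.290 = 2.36 mmol/kg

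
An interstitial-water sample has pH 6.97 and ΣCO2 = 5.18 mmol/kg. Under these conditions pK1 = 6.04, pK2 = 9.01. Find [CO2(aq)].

[CO2*] = 0.540 mmol/kg

α₀ = 1 / (1 + K1/[H⁺] + K1K2/[H⁺]²) = 1 / (1 + 10^+0.93 + 10^-1.11)
   = 1 / (1 + 8.5114 + 0.077625) = 1/9.5890 = 0.1043
[CO2*] = α₀ × DIC = 0.1043 × 5.18 = 0.540 mmol/kg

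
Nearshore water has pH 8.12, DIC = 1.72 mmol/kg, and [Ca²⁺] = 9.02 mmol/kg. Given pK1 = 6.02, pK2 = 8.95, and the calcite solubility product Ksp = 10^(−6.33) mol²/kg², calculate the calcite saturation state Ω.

Ω = 4.24

α₂ = 1 / (1 + [H⁺]/K2 + [H⁺]²/(K1K2)) = 1 / (1 + 10^+0.83 + 10^-1.27)
   = 1 / (1 + 6.7608 + 0.053703) = 1/7.8145 = 0.1280
[CO3²⁻] = α₂ × DIC = 0.1280 × 1.72 = 0.2201 mmol/kg
Ksp = 10^(−6.33) = 4.677×10^-7
Ω = [Ca²⁺][CO3²⁻]/Ksp = (9.02×10^-3)(2.201×10^-4) / 4.677×10^-7 = 4.24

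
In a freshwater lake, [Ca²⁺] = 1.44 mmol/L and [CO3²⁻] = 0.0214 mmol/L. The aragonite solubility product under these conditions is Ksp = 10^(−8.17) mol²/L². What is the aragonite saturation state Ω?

Ksp = 10^(−8.17) = 6.761×10^-9
Ω = [Ca²⁺][CO3²⁻]/Ksp = (1.44×10^-3)(0.0214×10^-3) / 6.761×10^-9 = 4.56

Ω = 4.56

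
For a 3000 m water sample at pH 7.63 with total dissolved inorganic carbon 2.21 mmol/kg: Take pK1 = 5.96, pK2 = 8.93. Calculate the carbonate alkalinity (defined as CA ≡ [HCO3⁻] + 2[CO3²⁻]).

CA = [HCO3⁻] + 2[CO3²⁻] = (α₁ + 2α₂)·DIC
At pH 7.63: [H⁺]/K1 = 10^-1.67 = 0.021380, K2/[H⁺] = 10^-1.30 = 0.050119
α₁ = 1/(1 + 0.021380 + 0.050119) = 1/1.0715 = 0.9333; α₂ = α₁·K2/[H⁺] = 0.04677
α₁ + 2α₂ = 1.0268
CA = 1.0268 × 2.21 = 2.27 mmol/kg

CA = 2.27 mmol/kg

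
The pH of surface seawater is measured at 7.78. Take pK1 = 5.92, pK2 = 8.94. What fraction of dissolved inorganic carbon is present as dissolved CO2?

α₀ = 0.0127

α₀ = 1 / (1 + K1/[H⁺] + K1K2/[H⁺]²) = 1 / (1 + 10^+1.86 + 10^+0.70)
   = 1 / (1 + 72.444 + 5.0119) = 1/78.455 = 0.01275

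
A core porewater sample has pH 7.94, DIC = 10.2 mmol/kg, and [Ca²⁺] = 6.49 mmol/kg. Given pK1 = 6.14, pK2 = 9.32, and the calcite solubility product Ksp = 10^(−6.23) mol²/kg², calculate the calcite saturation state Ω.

α₂ = 1 / (1 + [H⁺]/K2 + [H⁺]²/(K1K2)) = 1 / (1 + 10^+1.38 + 10^-0.42)
   = 1 / (1 + 23.988 + 0.38019) = 1/25.369 = 0.03942
[CO3²⁻] = α₂ × DIC = 0.03942 × 10.2 = 0.4021 mmol/kg
Ksp = 10^(−6.23) = 5.888×10^-7
Ω = [Ca²⁺][CO3²⁻]/Ksp = (6.49×10^-3)(4.021×10^-4) / 5.888×10^-7 = 4.43

Ω = 4.43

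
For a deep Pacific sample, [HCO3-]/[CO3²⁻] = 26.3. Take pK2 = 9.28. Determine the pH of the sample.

From K2 = [H⁺][CO3²⁻]/[HCO3-]:  pH = pK2 − log₁₀([HCO3-]/[CO3²⁻])
log₁₀(26.3) = +1.420
pH = 9.28 − (+1.420) = 7.86

pH = 7.86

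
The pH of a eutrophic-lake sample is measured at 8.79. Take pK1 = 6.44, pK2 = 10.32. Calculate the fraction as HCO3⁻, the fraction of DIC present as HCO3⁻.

α₁ = 0.967

α₁ = 1 / (1 + [H⁺]/K1 + K2/[H⁺]) = 1 / (1 + 10^-2.35 + 10^-1.53)
   = 1 / (1 + 0.0044668 + 0.029512) = 1/1.0340 = 0.9671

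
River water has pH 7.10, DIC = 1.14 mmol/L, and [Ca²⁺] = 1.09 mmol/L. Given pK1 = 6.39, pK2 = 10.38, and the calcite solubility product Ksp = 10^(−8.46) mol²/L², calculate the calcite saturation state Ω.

Ω = 0.157

α₂ = 1 / (1 + [H⁺]/K2 + [H⁺]²/(K1K2)) = 1 / (1 + 10^+3.28 + 10^+2.57)
   = 1 / (1 + 1905.5 + 371.54) = 1/2278.0 = 0.0004390
[CO3²⁻] = α₂ × DIC = 0.0004390 × 1.14 = 0.0005004 mmol/L = 0.5004 μmol/L
Ksp = 10^(−8.46) = 3.467×10^-9
Ω = [Ca²⁺][CO3²⁻]/Ksp = (1.09×10^-3)(5.004×10^-7) / 3.467×10^-9 = 0.157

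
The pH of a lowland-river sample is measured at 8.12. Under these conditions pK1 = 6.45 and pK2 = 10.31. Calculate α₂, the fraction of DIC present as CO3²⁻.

α₂ = 1 / (1 + [H⁺]/K2 + [H⁺]²/(K1K2)) = 1 / (1 + 10^+2.19 + 10^+0.52)
   = 1 / (1 + 154.88 + 3.3113) = 1/159.19 = 0.006282

α₂ = 0.00628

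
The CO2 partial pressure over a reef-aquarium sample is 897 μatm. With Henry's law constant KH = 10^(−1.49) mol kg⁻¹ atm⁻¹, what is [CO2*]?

KH = 10^(−1.49) = 3.236×10^-2 mol kg⁻¹ atm⁻¹
[CO2*] = KH · pCO2 = 3.236×10^-2 × 897×10^-6 atm = 2.90×10^-5 mol/kg

[CO2*] = 29.0 μmol/kg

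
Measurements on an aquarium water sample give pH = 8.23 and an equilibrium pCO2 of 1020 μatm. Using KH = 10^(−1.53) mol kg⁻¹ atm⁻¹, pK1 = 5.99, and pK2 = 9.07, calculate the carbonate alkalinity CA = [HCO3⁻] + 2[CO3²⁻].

CA = 6.74 mmol/kg

[CO2*] = KH · pCO2 = 10^(−1.53) × 1020×10^-6 = 3.010×10^-5 mol/kg
α₀ = 1/(1 + K1/[H⁺] + K1K2/[H⁺]²) = 1/(1 + 10^+2.24 + 10^+1.40) = 0.005003
DIC = [CO2*]/α₀ = 3.010×10^-5 / 0.005003 = 6.017 mmol/kg
CA = (α₁ + 2α₂)·DIC = (0.8693 + 2×0.1257) × 6.017 = 6.74 mmol/kg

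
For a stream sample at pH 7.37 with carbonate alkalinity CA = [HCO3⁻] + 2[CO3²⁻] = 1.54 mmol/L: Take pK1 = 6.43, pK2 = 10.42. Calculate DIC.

DIC = 1.72 mmol/L

CA = [HCO3⁻] + 2[CO3²⁻] = (α₁ + 2α₂)·DIC
At pH 7.37: [H⁺]/K1 = 10^-0.94 = 0.11482, K2/[H⁺] = 10^-3.05 = 0.00089125
α₁ = 1/(1 + 0.11482 + 0.00089125) = 1/1.1157 = 0.8963; α₂ = α₁·K2/[H⁺] = 0.0007988
α₁ + 2α₂ = 0.8979
DIC = CA / (α₁ + 2α₂) = 1.54 / 0.8979 = 1.72 mmol/L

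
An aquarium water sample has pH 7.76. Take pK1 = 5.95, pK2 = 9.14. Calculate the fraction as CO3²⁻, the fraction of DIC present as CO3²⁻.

α₂ = 1 / (1 + [H⁺]/K2 + [H⁺]²/(K1K2)) = 1 / (1 + 10^+1.38 + 10^-0.43)
   = 1 / (1 + 23.988 + 0.37154) = 1/25.360 = 0.03943

α₂ = 0.0394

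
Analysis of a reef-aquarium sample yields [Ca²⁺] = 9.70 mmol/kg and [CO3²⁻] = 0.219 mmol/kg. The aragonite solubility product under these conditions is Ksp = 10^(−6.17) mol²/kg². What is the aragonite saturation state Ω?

Ksp = 10^(−6.17) = 6.761×10^-7
Ω = [Ca²⁺][CO3²⁻]/Ksp = (9.70×10^-3)(0.219×10^-3) / 6.761×10^-7 = 3.14

Ω = 3.14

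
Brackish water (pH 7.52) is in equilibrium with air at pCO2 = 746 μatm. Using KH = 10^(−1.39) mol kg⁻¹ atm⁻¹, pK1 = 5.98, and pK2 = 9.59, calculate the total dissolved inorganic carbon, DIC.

[CO2*] = KH · pCO2 = 10^(−1.39) × 746×10^-6 = 3.039×10^-5 mol/kg
α₀ = 1/(1 + K1/[H⁺] + K1K2/[H⁺]²) = 1/(1 + 10^+1.54 + 10^-0.53) = 0.02780
DIC = [CO2*]/α₀ = 3.039×10^-5 / 0.02780 = 1.09 mmol/kg

DIC = 1.09 mmol/kg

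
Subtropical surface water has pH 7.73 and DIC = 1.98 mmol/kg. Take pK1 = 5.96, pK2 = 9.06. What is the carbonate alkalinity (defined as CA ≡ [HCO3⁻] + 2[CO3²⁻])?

CA = 2.04 mmol/kg

CA = [HCO3⁻] + 2[CO3²⁻] = (α₁ + 2α₂)·DIC
At pH 7.73: [H⁺]/K1 = 10^-1.77 = 0.016982, K2/[H⁺] = 10^-1.33 = 0.046774
α₁ = 1/(1 + 0.016982 + 0.046774) = 1/1.0638 = 0.9401; α₂ = α₁·K2/[H⁺] = 0.04397
α₁ + 2α₂ = 1.0280
CA = 1.0280 × 1.98 = 2.04 mmol/kg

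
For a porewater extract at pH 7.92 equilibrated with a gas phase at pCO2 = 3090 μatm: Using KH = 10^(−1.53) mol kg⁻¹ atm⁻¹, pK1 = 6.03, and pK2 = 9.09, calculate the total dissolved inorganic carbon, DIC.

DIC = 7.65 mmol/kg

[CO2*] = KH · pCO2 = 10^(−1.53) × 3090×10^-6 = 9.119×10^-5 mol/kg
α₀ = 1/(1 + K1/[H⁺] + K1K2/[H⁺]²) = 1/(1 + 10^+1.89 + 10^+0.72) = 0.01192
DIC = [CO2*]/α₀ = 9.119×10^-5 / 0.01192 = 7.65 mmol/kg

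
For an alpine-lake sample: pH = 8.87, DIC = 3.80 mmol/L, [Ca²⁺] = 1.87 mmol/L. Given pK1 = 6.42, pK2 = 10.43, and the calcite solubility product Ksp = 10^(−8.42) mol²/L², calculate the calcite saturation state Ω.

Ω = 49.9

α₂ = 1 / (1 + [H⁺]/K2 + [H⁺]²/(K1K2)) = 1 / (1 + 10^+1.56 + 10^-0.89)
   = 1 / (1 + 36.308 + 0.12882) = 1/37.437 = 0.02671
[CO3²⁻] = α₂ × DIC = 0.02671 × 3.80 = 0.1015 mmol/L
Ksp = 10^(−8.42) = 3.802×10^-9
Ω = [Ca²⁺][CO3²⁻]/Ksp = (1.87×10^-3)(1.015×10^-4) / 3.802×10^-9 = 49.9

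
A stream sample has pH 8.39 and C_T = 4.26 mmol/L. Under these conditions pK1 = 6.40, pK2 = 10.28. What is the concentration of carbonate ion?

α₂ = 1 / (1 + [H⁺]/K2 + [H⁺]²/(K1K2)) = 1 / (1 + 10^+1.89 + 10^-0.10)
   = 1 / (1 + 77.625 + 0.79433) = 1/79.419 = 0.01259
[CO3²⁻] = α₂ × DIC = 0.01259 × 4.26 = 0.0536 mmol/L

[CO3²⁻] = 0.0536 mmol/L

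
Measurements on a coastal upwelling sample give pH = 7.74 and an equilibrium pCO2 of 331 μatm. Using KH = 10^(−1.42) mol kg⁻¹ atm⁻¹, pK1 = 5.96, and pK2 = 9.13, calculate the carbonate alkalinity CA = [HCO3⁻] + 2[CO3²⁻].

CA = 0.820 mmol/kg

[CO2*] = KH · pCO2 = 10^(−1.42) × 331×10^-6 = 1.258×10^-5 mol/kg
α₀ = 1/(1 + K1/[H⁺] + K1K2/[H⁺]²) = 1/(1 + 10^+1.78 + 10^+0.39) = 0.01570
DIC = [CO2*]/α₀ = 1.258×10^-5 / 0.01570 = 0.8018 mmol/kg
CA = (α₁ + 2α₂)·DIC = (0.9458 + 2×0.03853) × 0.8018 = 0.820 mmol/kg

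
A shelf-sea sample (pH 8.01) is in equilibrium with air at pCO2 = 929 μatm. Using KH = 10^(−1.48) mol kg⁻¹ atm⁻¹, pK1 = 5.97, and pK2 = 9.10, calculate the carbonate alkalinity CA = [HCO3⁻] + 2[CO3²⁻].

CA = 3.92 mmol/kg

[CO2*] = KH · pCO2 = 10^(−1.48) × 929×10^-6 = 3.076×10^-5 mol/kg
α₀ = 1/(1 + K1/[H⁺] + K1K2/[H⁺]²) = 1/(1 + 10^+2.04 + 10^+0.95) = 0.008364
DIC = [CO2*]/α₀ = 3.076×10^-5 / 0.008364 = 3.678 mmol/kg
CA = (α₁ + 2α₂)·DIC = (0.9171 + 2×0.07454) × 3.678 = 3.92 mmol/kg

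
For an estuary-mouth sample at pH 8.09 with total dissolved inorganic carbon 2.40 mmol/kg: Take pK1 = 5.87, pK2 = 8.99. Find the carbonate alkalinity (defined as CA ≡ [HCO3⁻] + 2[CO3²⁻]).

CA = 2.65 mmol/kg

CA = [HCO3⁻] + 2[CO3²⁻] = (α₁ + 2α₂)·DIC
At pH 8.09: [H⁺]/K1 = 10^-2.22 = 0.0060256, K2/[H⁺] = 10^-0.90 = 0.12589
α₁ = 1/(1 + 0.0060256 + 0.12589) = 1/1.1319 = 0.8835; α₂ = α₁·K2/[H⁺] = 0.1112
α₁ + 2α₂ = 1.1059
CA = 1.1059 × 2.40 = 2.65 mmol/kg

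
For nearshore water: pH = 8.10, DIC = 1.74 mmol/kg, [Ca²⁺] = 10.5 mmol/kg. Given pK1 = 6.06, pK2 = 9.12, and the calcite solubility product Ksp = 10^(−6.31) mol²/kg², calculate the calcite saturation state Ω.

α₂ = 1 / (1 + [H⁺]/K2 + [H⁺]²/(K1K2)) = 1 / (1 + 10^+1.02 + 10^-1.02)
   = 1 / (1 + 10.471 + 0.095499) = 1/11.567 = 0.08645
[CO3²⁻] = α₂ × DIC = 0.08645 × 1.74 = 0.1504 mmol/kg
Ksp = 10^(−6.31) = 4.898×10^-7
Ω = [Ca²⁺][CO3²⁻]/Ksp = (10.5×10^-3)(1.504×10^-4) / 4.898×10^-7 = 3.22

Ω = 3.22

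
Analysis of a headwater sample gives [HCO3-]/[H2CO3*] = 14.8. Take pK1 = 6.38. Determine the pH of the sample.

pH = 7.55

From K1 = [H⁺][HCO3-]/[H2CO3*]:  pH = pK1 + log₁₀([HCO3-]/[H2CO3*])
log₁₀(14.8) = +1.170
pH = 6.38 + (+1.170) = 7.55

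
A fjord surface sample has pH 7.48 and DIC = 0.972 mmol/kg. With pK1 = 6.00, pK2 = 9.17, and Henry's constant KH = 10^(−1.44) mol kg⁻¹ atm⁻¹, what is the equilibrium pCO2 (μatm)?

α₀ = 1 / (1 + K1/[H⁺] + K1K2/[H⁺]²) = 1 / (1 + 10^+1.48 + 10^-0.21)
   = 1 / (1 + 30.200 + 0.61660) = 1/31.816 = 0.03143
[CO2*] = α₀ × DIC = 0.03143 × 0.972 = 0.03055 mmol/kg
pCO2 = [CO2*]/KH = 3.055×10^-5 / 3.631×10^-2 = 841 μatm

pCO2 = 841 μatm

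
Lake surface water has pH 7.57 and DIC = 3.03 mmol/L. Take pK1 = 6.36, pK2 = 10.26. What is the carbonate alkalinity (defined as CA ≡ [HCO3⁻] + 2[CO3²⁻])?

CA = 2.86 mmol/L

CA = [HCO3⁻] + 2[CO3²⁻] = (α₁ + 2α₂)·DIC
At pH 7.57: [H⁺]/K1 = 10^-1.21 = 0.061660, K2/[H⁺] = 10^-2.69 = 0.0020417
α₁ = 1/(1 + 0.061660 + 0.0020417) = 1/1.0637 = 0.9401; α₂ = α₁·K2/[H⁺] = 0.001919
α₁ + 2α₂ = 0.9440
CA = 0.9440 × 3.03 = 2.86 mmol/L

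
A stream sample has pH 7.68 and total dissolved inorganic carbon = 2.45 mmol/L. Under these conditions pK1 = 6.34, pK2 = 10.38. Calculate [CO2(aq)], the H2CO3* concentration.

[CO2*] = 0.107 mmol/L

α₀ = 1 / (1 + K1/[H⁺] + K1K2/[H⁺]²) = 1 / (1 + 10^+1.34 + 10^-1.36)
   = 1 / (1 + 21.878 + 0.043652) = 1/22.921 = 0.04363
[CO2*] = α₀ × DIC = 0.04363 × 2.45 = 0.107 mmol/L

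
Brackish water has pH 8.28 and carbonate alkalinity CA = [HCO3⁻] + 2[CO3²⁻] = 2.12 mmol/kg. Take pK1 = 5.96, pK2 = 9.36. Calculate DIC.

DIC = 1.98 mmol/kg

CA = [HCO3⁻] + 2[CO3²⁻] = (α₁ + 2α₂)·DIC
At pH 8.28: [H⁺]/K1 = 10^-2.32 = 0.0047863, K2/[H⁺] = 10^-1.08 = 0.083176
α₁ = 1/(1 + 0.0047863 + 0.083176) = 1/1.0880 = 0.9191; α₂ = α₁·K2/[H⁺] = 0.07645
α₁ + 2α₂ = 1.0721
DIC = CA / (α₁ + 2α₂) = 2.12 / 1.0721 = 1.98 mmol/kg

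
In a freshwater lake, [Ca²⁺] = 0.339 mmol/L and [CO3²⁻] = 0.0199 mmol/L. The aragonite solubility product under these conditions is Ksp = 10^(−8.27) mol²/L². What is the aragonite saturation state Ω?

Ω = 1.26

Ksp = 10^(−8.27) = 5.370×10^-9
Ω = [Ca²⁺][CO3²⁻]/Ksp = (0.339×10^-3)(0.0199×10^-3) / 5.370×10^-9 = 1.26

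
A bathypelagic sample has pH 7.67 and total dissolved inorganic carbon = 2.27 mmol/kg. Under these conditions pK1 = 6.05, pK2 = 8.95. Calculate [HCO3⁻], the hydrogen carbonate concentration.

α₁ = 1 / (1 + [H⁺]/K1 + K2/[H⁺]) = 1 / (1 + 10^-1.62 + 10^-1.28)
   = 1 / (1 + 0.023988 + 0.052481) = 1/1.0765 = 0.9290
[HCO3⁻] = α₁ × DIC = 0.9290 × 2.27 = 2.11 mmol/kg

[HCO3⁻] = 2.11 mmol/kg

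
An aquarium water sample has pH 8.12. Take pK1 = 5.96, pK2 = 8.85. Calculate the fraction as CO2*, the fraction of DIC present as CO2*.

α₀ = 0.00580

α₀ = 1 / (1 + K1/[H⁺] + K1K2/[H⁺]²) = 1 / (1 + 10^+2.16 + 10^+1.43)
   = 1 / (1 + 144.54 + 26.915) = 1/172.46 = 0.005798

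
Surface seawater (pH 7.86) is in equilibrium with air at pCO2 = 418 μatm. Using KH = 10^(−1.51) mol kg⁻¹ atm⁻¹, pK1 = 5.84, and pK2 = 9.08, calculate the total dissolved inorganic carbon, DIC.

[CO2*] = KH · pCO2 = 10^(−1.51) × 418×10^-6 = 1.292×10^-5 mol/kg
α₀ = 1/(1 + K1/[H⁺] + K1K2/[H⁺]²) = 1/(1 + 10^+2.02 + 10^+0.80) = 0.008927
DIC = [CO2*]/α₀ = 1.292×10^-5 / 0.008927 = 1.45 mmol/kg

DIC = 1.45 mmol/kg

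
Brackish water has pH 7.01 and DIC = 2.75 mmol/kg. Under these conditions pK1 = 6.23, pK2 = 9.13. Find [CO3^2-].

[CO3²⁻] = 17.8 μmol/kg

α₂ = 1 / (1 + [H⁺]/K2 + [H⁺]²/(K1K2)) = 1 / (1 + 10^+2.12 + 10^+1.34)
   = 1 / (1 + 131.83 + 21.878) = 1/154.70 = 0.006464
[CO3²⁻] = α₂ × DIC = 0.006464 × 2.75 = 0.0178 mmol/kg = 17.8 μmol/kg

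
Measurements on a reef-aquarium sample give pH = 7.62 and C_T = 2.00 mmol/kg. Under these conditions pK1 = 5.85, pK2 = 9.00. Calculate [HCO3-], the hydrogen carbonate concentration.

α₁ = 1 / (1 + [H⁺]/K1 + K2/[H⁺]) = 1 / (1 + 10^-1.77 + 10^-1.38)
   = 1 / (1 + 0.016982 + 0.041687) = 1/1.0587 = 0.9446
[HCO3⁻] = α₁ × DIC = 0.9446 × 2.00 = 1.89 mmol/kg

[HCO3⁻] = 1.89 mmol/kg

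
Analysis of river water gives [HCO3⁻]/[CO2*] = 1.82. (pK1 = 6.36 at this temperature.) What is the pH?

pH = 6.62

From K1 = [H⁺][HCO3⁻]/[CO2*]:  pH = pK1 + log₁₀([HCO3⁻]/[CO2*])
log₁₀(1.82) = +0.260
pH = 6.36 + (+0.260) = 6.62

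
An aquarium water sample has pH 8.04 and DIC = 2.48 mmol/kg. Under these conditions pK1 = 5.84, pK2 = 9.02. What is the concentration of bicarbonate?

α₁ = 1 / (1 + [H⁺]/K1 + K2/[H⁺]) = 1 / (1 + 10^-2.20 + 10^-0.98)
   = 1 / (1 + 0.0063096 + 0.10471) = 1/1.1110 = 0.9001
[HCO3⁻] = α₁ × DIC = 0.9001 × 2.48 = 2.23 mmol/kg

[HCO3⁻] = 2.23 mmol/kg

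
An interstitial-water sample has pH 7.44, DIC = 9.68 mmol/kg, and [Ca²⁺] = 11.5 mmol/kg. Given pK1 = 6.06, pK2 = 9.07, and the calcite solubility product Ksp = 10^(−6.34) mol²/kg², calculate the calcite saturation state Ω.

α₂ = 1 / (1 + [H⁺]/K2 + [H⁺]²/(K1K2)) = 1 / (1 + 10^+1.63 + 10^+0.25)
   = 1 / (1 + 42.658 + 1.7783) = 1/45.436 = 0.02201
[CO3²⁻] = α₂ × DIC = 0.02201 × 9.68 = 0.2130 mmol/kg
Ksp = 10^(−6.34) = 4.571×10^-7
Ω = [Ca²⁺][CO3²⁻]/Ksp = (11.5×10^-3)(2.130×10^-4) / 4.571×10^-7 = 5.36

Ω = 5.36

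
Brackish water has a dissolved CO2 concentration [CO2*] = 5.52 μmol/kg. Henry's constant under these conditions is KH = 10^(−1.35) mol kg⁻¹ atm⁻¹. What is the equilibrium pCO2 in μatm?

pCO2 = 124 μatm

KH = 10^(−1.35) = 4.467×10^-2 mol kg⁻¹ atm⁻¹
pCO2 = [CO2*]/KH = 5.52×10^-6 / 4.467×10^-2 = 1.24×10^-4 atm = 124 μatm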